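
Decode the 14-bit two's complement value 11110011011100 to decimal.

MSB is 1, so the value is negative. Find the magnitude:
1. Invert bits:  00001100100011
2. Add 1:        00001100100100  = 804
3. Apply sign:   -804

Answer: -804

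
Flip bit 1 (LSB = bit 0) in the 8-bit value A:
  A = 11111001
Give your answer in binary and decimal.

Mask = 1 << 1 = 00000010
Bit 1 of A is 0; XOR with the mask flips it to 1.
  11111001
^ 00000010
----------
  11111011

Answer: 11111011 (251)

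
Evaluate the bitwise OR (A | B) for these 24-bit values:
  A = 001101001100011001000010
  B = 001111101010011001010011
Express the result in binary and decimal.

Apply | to each column (1 where either bit is 1):
  001101001100011001000010
| 001111101010011001010011
--------------------------
  001111101110011001010011

Answer: 001111101110011001010011 (4122195)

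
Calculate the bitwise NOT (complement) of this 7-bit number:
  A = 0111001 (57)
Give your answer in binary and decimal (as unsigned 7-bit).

Flip each bit (0->1, 1->0):
  0111001
  1000110

Answer: 1000110 (70)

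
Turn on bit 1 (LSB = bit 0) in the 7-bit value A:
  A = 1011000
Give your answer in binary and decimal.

Mask = 1 << 1 = 0000010
Bit 1 of A is 0, so OR-ing with the mask flips it to 1.
  1011000
| 0000010
---------
  1011010

Answer: 1011010 (90)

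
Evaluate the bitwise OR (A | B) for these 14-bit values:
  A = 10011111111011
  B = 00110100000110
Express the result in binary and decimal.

Apply | to each column (1 where either bit is 1):
  10011111111011
| 00110100000110
----------------
  10111111111111

Answer: 10111111111111 (12287)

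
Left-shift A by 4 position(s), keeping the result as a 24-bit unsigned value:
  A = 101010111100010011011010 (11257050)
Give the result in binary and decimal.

Shift left by 4: drop the top 4 bit(s), append 4 zero(s) on the right.
  101010111100010011011010  ->  discard [1010], keep [10111100010011011010], append 0000
= 101111000100110110100000

Answer: 101111000100110110100000 (12340640)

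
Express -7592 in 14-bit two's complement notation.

1. Binary of +7592:  01110110101000
2. Invert bits:     10001001010111
3. Add 1:           10001001011000

Answer: 10001001011000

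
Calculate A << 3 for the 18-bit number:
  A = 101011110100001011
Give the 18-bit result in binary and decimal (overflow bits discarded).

Shift left by 3: drop the top 3 bit(s), append 3 zero(s) on the right.
  101011110100001011  ->  discard [101], keep [011110100001011], append 000
= 011110100001011000

Answer: 011110100001011000 (125016)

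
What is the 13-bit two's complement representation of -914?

1. Binary of +914:  0001110010010
2. Invert bits:     1110001101101
3. Add 1:           1110001101110

Answer: 1110001101110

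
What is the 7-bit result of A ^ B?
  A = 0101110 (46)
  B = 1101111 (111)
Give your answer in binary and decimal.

Apply ^ to each column (1 where bits differ):
  0101110
^ 1101111
---------
  1000001

Answer: 1000001 (65)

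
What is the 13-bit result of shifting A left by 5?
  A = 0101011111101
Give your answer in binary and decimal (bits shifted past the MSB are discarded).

Shift left by 5: drop the top 5 bit(s), append 5 zero(s) on the right.
  0101011111101  ->  discard [01010], keep [11111101], append 00000
= 1111110100000

Answer: 1111110100000 (8096)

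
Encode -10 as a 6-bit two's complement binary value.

1. Binary of +10:  001010
2. Invert bits:     110101
3. Add 1:           110110

Answer: 110110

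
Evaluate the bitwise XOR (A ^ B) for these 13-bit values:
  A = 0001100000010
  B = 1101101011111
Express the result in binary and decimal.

Apply ^ to each column (1 where bits differ):
  0001100000010
^ 1101101011111
---------------
  1100001011101

Answer: 1100001011101 (6237)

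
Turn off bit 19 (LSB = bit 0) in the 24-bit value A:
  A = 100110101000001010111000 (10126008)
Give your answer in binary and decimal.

Mask = ~(1 << 19) = 111101111111111111111111
Bit 19 of A is 1, so AND-ing with the mask clears it to 0.
  100110101000001010111000
& 111101111111111111111111
--------------------------
  100100101000001010111000

Answer: 100100101000001010111000 (9601720)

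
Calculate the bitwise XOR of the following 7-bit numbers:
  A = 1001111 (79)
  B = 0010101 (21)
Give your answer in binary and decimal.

Apply ^ to each column (1 where bits differ):
  1001111
^ 0010101
---------
  1011010

Answer: 1011010 (90)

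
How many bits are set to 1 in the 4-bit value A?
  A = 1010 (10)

1010
1-bits at positions (from bit 0 = LSB): 1, 3
Count = 2

Answer: 2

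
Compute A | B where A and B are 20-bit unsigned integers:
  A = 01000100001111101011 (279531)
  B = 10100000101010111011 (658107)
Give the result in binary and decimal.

Apply | to each column (1 where either bit is 1):
  01000100001111101011
| 10100000101010111011
----------------------
  11100100101111111011

Answer: 11100100101111111011 (936955)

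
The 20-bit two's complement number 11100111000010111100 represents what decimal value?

MSB is 1, so the value is negative. Find the magnitude:
1. Invert bits:  00011000111101000011
2. Add 1:        00011000111101000100  = 102212
3. Apply sign:   -102212

Answer: -102212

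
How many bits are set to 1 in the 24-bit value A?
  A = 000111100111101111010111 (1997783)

000111100111101111010111
1-bits at positions (from bit 0 = LSB): 0, 1, 2, 4, 6, 7, 8, 9, 11, 12, 13, 14, 17, 18, 19, 20
Count = 16

Answer: 16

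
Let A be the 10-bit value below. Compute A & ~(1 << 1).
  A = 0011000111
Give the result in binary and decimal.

Mask = ~(1 << 1) = 1111111101
Bit 1 of A is 1, so AND-ing with the mask clears it to 0.
  0011000111
& 1111111101
------------
  0011000101

Answer: 0011000101 (197)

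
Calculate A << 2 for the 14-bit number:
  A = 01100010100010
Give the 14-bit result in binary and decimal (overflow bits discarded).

Shift left by 2: drop the top 2 bit(s), append 2 zero(s) on the right.
  01100010100010  ->  discard [01], keep [100010100010], append 00
= 10001010001000

Answer: 10001010001000 (8840)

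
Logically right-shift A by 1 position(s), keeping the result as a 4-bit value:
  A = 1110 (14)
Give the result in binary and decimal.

Logical shift right by 1: drop the bottom 1 bit(s), prepend 1 zero(s) on the left.
  1110  ->  keep [111], discard [0], prepend 0
= 0111

Answer: 0111 (7)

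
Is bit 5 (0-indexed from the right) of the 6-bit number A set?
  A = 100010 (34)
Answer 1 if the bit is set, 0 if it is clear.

Bit 5 is the 6th from the right.
  100010
  ^
That bit is 1.

Answer: 1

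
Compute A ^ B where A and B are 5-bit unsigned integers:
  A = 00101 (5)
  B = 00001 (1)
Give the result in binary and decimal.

Apply ^ to each column (1 where bits differ):
  00101
^ 00001
-------
  00100

Answer: 00100 (4)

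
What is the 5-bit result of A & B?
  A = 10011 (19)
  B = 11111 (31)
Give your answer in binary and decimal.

Apply & to each column (1 only where both bits are 1):
  10011
& 11111
-------
  10011

Answer: 10011 (19)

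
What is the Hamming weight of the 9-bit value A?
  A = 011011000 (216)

011011000
1-bits at positions (from bit 0 = LSB): 3, 4, 6, 7
Count = 4

Answer: 4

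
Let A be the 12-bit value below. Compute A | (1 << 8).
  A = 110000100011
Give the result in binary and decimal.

Mask = 1 << 8 = 000100000000
Bit 8 of A is 0, so OR-ing with the mask flips it to 1.
  110000100011
| 000100000000
--------------
  110100100011

Answer: 110100100011 (3363)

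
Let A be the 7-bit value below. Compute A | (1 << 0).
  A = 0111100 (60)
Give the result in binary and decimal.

Mask = 1 << 0 = 0000001
Bit 0 of A is 0, so OR-ing with the mask flips it to 1.
  0111100
| 0000001
---------
  0111101

Answer: 0111101 (61)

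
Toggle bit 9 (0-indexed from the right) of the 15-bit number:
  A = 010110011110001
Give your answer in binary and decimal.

Mask = 1 << 9 = 000001000000000
Bit 9 of A is 0; XOR with the mask flips it to 1.
  010110011110001
^ 000001000000000
-----------------
  010111011110001

Answer: 010111011110001 (12017)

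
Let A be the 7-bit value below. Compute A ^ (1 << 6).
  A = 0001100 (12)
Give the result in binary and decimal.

Mask = 1 << 6 = 1000000
Bit 6 of A is 0; XOR with the mask flips it to 1.
  0001100
^ 1000000
---------
  1001100

Answer: 1001100 (76)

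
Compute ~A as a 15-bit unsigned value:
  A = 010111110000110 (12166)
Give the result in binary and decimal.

Flip each bit (0->1, 1->0):
  010111110000110
  101000001111001

Answer: 101000001111001 (20601)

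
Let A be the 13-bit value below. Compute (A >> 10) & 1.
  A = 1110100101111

Bit 10 is the 11th from the right.
  1110100101111
    ^
That bit is 1.

Answer: 1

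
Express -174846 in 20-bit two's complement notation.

1. Binary of +174846:  00101010101011111110
2. Invert bits:     11010101010100000001
3. Add 1:           11010101010100000010

Answer: 11010101010100000010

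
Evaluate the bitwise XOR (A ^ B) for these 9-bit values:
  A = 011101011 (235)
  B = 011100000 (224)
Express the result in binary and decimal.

Apply ^ to each column (1 where bits differ):
  011101011
^ 011100000
-----------
  000001011

Answer: 000001011 (11)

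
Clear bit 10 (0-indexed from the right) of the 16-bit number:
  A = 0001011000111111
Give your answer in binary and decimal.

Mask = ~(1 << 10) = 1111101111111111
Bit 10 of A is 1, so AND-ing with the mask clears it to 0.
  0001011000111111
& 1111101111111111
------------------
  0001001000111111

Answer: 0001001000111111 (4671)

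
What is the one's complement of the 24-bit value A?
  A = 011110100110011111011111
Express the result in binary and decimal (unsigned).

Flip each bit (0->1, 1->0):
  011110100110011111011111
  100001011001100000100000

Answer: 100001011001100000100000 (8755232)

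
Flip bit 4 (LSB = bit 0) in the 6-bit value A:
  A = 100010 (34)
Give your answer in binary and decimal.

Mask = 1 << 4 = 010000
Bit 4 of A is 0; XOR with the mask flips it to 1.
  100010
^ 010000
--------
  110010

Answer: 110010 (50)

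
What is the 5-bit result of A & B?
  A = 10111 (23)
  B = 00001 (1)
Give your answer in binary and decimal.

Apply & to each column (1 only where both bits are 1):
  10111
& 00001
-------
  00001

Answer: 00001 (1)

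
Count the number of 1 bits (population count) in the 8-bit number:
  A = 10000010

10000010
1-bits at positions (from bit 0 = LSB): 1, 7
Count = 2

Answer: 2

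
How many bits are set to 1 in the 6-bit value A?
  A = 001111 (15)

001111
1-bits at positions (from bit 0 = LSB): 0, 1, 2, 3
Count = 4

Answer: 4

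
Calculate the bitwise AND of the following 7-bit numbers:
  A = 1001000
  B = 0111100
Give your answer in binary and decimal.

Apply & to each column (1 only where both bits are 1):
  1001000
& 0111100
---------
  0001000

Answer: 0001000 (8)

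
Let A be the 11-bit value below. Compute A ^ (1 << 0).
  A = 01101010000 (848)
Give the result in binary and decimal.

Mask = 1 << 0 = 00000000001
Bit 0 of A is 0; XOR with the mask flips it to 1.
  01101010000
^ 00000000001
-------------
  01101010001

Answer: 01101010001 (849)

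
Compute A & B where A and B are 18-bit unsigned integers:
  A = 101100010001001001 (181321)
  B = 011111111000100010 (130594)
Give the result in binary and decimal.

Apply & to each column (1 only where both bits are 1):
  101100010001001001
& 011111111000100010
--------------------
  001100010000000000

Answer: 001100010000000000 (50176)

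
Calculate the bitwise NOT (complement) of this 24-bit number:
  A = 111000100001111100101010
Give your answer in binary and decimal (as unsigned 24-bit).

Flip each bit (0->1, 1->0):
  111000100001111100101010
  000111011110000011010101

Answer: 000111011110000011010101 (1958101)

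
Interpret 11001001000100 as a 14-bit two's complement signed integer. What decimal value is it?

MSB is 1, so the value is negative. Find the magnitude:
1. Invert bits:  00110110111011
2. Add 1:        00110110111100  = 3516
3. Apply sign:   -3516

Answer: -3516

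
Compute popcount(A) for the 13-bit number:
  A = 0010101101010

0010101101010
1-bits at positions (from bit 0 = LSB): 1, 3, 5, 6, 8, 10
Count = 6

Answer: 6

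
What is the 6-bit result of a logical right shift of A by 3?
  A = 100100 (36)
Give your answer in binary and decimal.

Logical shift right by 3: drop the bottom 3 bit(s), prepend 3 zero(s) on the left.
  100100  ->  keep [100], discard [100], prepend 000
= 000100

Answer: 000100 (4)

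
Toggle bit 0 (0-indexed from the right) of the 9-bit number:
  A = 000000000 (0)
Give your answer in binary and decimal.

Mask = 1 << 0 = 000000001
Bit 0 of A is 0; XOR with the mask flips it to 1.
  000000000
^ 000000001
-----------
  000000001

Answer: 000000001 (1)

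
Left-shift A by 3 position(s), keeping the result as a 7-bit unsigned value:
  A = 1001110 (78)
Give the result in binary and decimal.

Shift left by 3: drop the top 3 bit(s), append 3 zero(s) on the right.
  1001110  ->  discard [100], keep [1110], append 000
= 1110000

Answer: 1110000 (112)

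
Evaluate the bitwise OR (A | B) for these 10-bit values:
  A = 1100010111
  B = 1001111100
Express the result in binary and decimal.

Apply | to each column (1 where either bit is 1):
  1100010111
| 1001111100
------------
  1101111111

Answer: 1101111111 (895)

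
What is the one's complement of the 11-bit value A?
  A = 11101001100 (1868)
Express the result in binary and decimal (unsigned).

Flip each bit (0->1, 1->0):
  11101001100
  00010110011

Answer: 00010110011 (179)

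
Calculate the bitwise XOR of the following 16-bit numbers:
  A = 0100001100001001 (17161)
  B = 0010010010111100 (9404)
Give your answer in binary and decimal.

Apply ^ to each column (1 where bits differ):
  0100001100001001
^ 0010010010111100
------------------
  0110011110110101

Answer: 0110011110110101 (26549)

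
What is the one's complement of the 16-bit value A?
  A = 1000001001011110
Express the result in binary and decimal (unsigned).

Flip each bit (0->1, 1->0):
  1000001001011110
  0111110110100001

Answer: 0111110110100001 (32161)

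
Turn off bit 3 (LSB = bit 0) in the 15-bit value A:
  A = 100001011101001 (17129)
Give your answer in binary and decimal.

Mask = ~(1 << 3) = 111111111110111
Bit 3 of A is 1, so AND-ing with the mask clears it to 0.
  100001011101001
& 111111111110111
-----------------
  100001011100001

Answer: 100001011100001 (17121)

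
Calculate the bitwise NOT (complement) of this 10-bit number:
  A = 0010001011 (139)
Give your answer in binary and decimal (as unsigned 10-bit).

Flip each bit (0->1, 1->0):
  0010001011
  1101110100

Answer: 1101110100 (884)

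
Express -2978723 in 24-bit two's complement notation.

1. Binary of +2978723:  001011010111001110100011
2. Invert bits:     110100101000110001011100
3. Add 1:           110100101000110001011101

Answer: 110100101000110001011101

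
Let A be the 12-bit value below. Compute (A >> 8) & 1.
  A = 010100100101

Bit 8 is the 9th from the right.
  010100100101
     ^
That bit is 1.

Answer: 1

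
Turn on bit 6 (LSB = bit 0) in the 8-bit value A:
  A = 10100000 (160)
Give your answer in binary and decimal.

Mask = 1 << 6 = 01000000
Bit 6 of A is 0, so OR-ing with the mask flips it to 1.
  10100000
| 01000000
----------
  11100000

Answer: 11100000 (224)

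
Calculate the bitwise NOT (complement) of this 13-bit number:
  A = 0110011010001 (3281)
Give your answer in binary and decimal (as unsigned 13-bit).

Flip each bit (0->1, 1->0):
  0110011010001
  1001100101110

Answer: 1001100101110 (4910)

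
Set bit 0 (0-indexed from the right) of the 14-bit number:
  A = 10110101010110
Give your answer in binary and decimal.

Mask = 1 << 0 = 00000000000001
Bit 0 of A is 0, so OR-ing with the mask flips it to 1.
  10110101010110
| 00000000000001
----------------
  10110101010111

Answer: 10110101010111 (11607)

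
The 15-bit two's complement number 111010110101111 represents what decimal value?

MSB is 1, so the value is negative. Find the magnitude:
1. Invert bits:  000101001010000
2. Add 1:        000101001010001  = 2641
3. Apply sign:   -2641

Answer: -2641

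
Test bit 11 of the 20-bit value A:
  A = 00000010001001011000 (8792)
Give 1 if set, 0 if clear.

Bit 11 is the 12th from the right.
  00000010001001011000
          ^
That bit is 0.

Answer: 0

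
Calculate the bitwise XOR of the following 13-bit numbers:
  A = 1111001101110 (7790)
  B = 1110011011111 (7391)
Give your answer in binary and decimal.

Apply ^ to each column (1 where bits differ):
  1111001101110
^ 1110011011111
---------------
  0001010110001

Answer: 0001010110001 (689)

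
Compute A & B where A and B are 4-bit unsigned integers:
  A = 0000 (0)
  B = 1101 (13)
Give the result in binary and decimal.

Apply & to each column (1 only where both bits are 1):
  0000
& 1101
------
  0000

Answer: 0000 (0)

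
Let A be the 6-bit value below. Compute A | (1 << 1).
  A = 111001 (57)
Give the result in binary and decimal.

Mask = 1 << 1 = 000010
Bit 1 of A is 0, so OR-ing with the mask flips it to 1.
  111001
| 000010
--------
  111011

Answer: 111011 (59)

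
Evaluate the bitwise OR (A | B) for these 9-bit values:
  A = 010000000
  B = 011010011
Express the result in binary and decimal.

Apply | to each column (1 where either bit is 1):
  010000000
| 011010011
-----------
  011010011

Answer: 011010011 (211)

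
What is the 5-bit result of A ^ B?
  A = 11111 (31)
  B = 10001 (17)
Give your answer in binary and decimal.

Apply ^ to each column (1 where bits differ):
  11111
^ 10001
-------
  01110

Answer: 01110 (14)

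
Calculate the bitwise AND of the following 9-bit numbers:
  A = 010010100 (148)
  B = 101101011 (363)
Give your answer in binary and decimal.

Apply & to each column (1 only where both bits are 1):
  010010100
& 101101011
-----------
  000000000

Answer: 000000000 (0)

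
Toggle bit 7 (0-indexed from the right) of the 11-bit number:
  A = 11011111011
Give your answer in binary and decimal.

Mask = 1 << 7 = 00010000000
Bit 7 of A is 1; XOR with the mask flips it to 0.
  11011111011
^ 00010000000
-------------
  11001111011

Answer: 11001111011 (1659)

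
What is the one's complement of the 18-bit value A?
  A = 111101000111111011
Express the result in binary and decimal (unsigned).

Flip each bit (0->1, 1->0):
  111101000111111011
  000010111000000100

Answer: 000010111000000100 (11780)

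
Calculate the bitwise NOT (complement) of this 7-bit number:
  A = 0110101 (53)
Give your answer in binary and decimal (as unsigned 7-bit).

Flip each bit (0->1, 1->0):
  0110101
  1001010

Answer: 1001010 (74)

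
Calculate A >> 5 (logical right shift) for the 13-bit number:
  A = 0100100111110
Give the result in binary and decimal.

Logical shift right by 5: drop the bottom 5 bit(s), prepend 5 zero(s) on the left.
  0100100111110  ->  keep [01001001], discard [11110], prepend 00000
= 0000001001001

Answer: 0000001001001 (73)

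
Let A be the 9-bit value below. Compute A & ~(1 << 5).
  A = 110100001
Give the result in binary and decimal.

Mask = ~(1 << 5) = 111011111
Bit 5 of A is 1, so AND-ing with the mask clears it to 0.
  110100001
& 111011111
-----------
  110000001

Answer: 110000001 (385)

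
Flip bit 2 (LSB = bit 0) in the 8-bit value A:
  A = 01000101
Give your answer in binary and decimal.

Mask = 1 << 2 = 00000100
Bit 2 of A is 1; XOR with the mask flips it to 0.
  01000101
^ 00000100
----------
  01000001

Answer: 01000001 (65)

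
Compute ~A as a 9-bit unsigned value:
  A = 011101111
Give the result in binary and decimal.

Flip each bit (0->1, 1->0):
  011101111
  100010000

Answer: 100010000 (272)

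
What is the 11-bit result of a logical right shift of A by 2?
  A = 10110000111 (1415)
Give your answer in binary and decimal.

Logical shift right by 2: drop the bottom 2 bit(s), prepend 2 zero(s) on the left.
  10110000111  ->  keep [101100001], discard [11], prepend 00
= 00101100001

Answer: 00101100001 (353)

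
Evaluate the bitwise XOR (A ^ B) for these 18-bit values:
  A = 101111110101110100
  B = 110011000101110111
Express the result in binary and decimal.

Apply ^ to each column (1 where bits differ):
  101111110101110100
^ 110011000101110111
--------------------
  011100110000000011

Answer: 011100110000000011 (117763)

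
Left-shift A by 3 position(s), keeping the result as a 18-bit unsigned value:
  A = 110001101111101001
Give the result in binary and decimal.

Shift left by 3: drop the top 3 bit(s), append 3 zero(s) on the right.
  110001101111101001  ->  discard [110], keep [001101111101001], append 000
= 001101111101001000

Answer: 001101111101001000 (57160)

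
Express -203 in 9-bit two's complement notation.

1. Binary of +203:  011001011
2. Invert bits:     100110100
3. Add 1:           100110101

Answer: 100110101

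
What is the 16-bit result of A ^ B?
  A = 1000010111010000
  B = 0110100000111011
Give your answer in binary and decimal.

Apply ^ to each column (1 where bits differ):
  1000010111010000
^ 0110100000111011
------------------
  1110110111101011

Answer: 1110110111101011 (60907)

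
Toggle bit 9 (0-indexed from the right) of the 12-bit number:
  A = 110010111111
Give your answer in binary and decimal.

Mask = 1 << 9 = 001000000000
Bit 9 of A is 0; XOR with the mask flips it to 1.
  110010111111
^ 001000000000
--------------
  111010111111

Answer: 111010111111 (3775)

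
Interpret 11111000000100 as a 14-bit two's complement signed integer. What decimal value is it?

MSB is 1, so the value is negative. Find the magnitude:
1. Invert bits:  00000111111011
2. Add 1:        00000111111100  = 508
3. Apply sign:   -508

Answer: -508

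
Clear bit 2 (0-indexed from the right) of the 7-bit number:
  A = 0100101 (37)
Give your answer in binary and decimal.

Mask = ~(1 << 2) = 1111011
Bit 2 of A is 1, so AND-ing with the mask clears it to 0.
  0100101
& 1111011
---------
  0100001

Answer: 0100001 (33)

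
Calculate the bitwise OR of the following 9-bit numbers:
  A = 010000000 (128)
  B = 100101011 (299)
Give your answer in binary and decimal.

Apply | to each column (1 where either bit is 1):
  010000000
| 100101011
-----------
  110101011

Answer: 110101011 (427)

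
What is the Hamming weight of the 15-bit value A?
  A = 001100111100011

001100111100011
1-bits at positions (from bit 0 = LSB): 0, 1, 5, 6, 7, 8, 11, 12
Count = 8

Answer: 8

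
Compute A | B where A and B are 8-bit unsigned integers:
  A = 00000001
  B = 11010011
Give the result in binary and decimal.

Apply | to each column (1 where either bit is 1):
  00000001
| 11010011
----------
  11010011

Answer: 11010011 (211)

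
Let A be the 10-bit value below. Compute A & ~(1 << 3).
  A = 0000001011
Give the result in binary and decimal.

Mask = ~(1 << 3) = 1111110111
Bit 3 of A is 1, so AND-ing with the mask clears it to 0.
  0000001011
& 1111110111
------------
  0000000011

Answer: 0000000011 (3)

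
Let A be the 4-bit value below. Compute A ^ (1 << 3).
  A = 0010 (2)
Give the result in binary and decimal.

Mask = 1 << 3 = 1000
Bit 3 of A is 0; XOR with the mask flips it to 1.
  0010
^ 1000
------
  1010

Answer: 1010 (10)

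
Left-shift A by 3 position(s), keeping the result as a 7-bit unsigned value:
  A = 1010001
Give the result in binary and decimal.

Shift left by 3: drop the top 3 bit(s), append 3 zero(s) on the right.
  1010001  ->  discard [101], keep [0001], append 000
= 0001000

Answer: 0001000 (8)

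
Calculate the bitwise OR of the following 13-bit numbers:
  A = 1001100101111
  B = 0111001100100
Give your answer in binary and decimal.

Apply | to each column (1 where either bit is 1):
  1001100101111
| 0111001100100
---------------
  1111101101111

Answer: 1111101101111 (8047)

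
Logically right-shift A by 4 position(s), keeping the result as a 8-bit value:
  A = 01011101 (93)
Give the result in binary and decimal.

Logical shift right by 4: drop the bottom 4 bit(s), prepend 4 zero(s) on the left.
  01011101  ->  keep [0101], discard [1101], prepend 0000
= 00000101

Answer: 00000101 (5)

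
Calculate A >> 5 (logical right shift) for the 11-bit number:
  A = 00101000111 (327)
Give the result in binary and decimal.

Logical shift right by 5: drop the bottom 5 bit(s), prepend 5 zero(s) on the left.
  00101000111  ->  keep [001010], discard [00111], prepend 00000
= 00000001010

Answer: 00000001010 (10)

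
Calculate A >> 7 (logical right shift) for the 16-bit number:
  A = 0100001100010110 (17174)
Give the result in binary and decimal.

Logical shift right by 7: drop the bottom 7 bit(s), prepend 7 zero(s) on the left.
  0100001100010110  ->  keep [010000110], discard [0010110], prepend 0000000
= 0000000010000110

Answer: 0000000010000110 (134)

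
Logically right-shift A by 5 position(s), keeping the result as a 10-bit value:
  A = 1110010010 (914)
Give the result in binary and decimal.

Logical shift right by 5: drop the bottom 5 bit(s), prepend 5 zero(s) on the left.
  1110010010  ->  keep [11100], discard [10010], prepend 00000
= 0000011100

Answer: 0000011100 (28)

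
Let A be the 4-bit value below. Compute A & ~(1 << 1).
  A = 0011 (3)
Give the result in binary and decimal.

Mask = ~(1 << 1) = 1101
Bit 1 of A is 1, so AND-ing with the mask clears it to 0.
  0011
& 1101
------
  0001

Answer: 0001 (1)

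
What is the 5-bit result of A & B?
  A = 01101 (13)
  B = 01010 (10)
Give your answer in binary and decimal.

Apply & to each column (1 only where both bits are 1):
  01101
& 01010
-------
  01000

Answer: 01000 (8)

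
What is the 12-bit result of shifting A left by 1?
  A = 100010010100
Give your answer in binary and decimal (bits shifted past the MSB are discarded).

Shift left by 1: drop the top 1 bit(s), append 1 zero(s) on the right.
  100010010100  ->  discard [1], keep [00010010100], append 0
= 000100101000

Answer: 000100101000 (296)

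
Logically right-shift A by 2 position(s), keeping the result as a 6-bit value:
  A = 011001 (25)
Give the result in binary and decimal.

Logical shift right by 2: drop the bottom 2 bit(s), prepend 2 zero(s) on the left.
  011001  ->  keep [0110], discard [01], prepend 00
= 000110

Answer: 000110 (6)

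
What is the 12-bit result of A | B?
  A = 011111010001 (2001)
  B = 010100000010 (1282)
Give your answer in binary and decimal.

Apply | to each column (1 where either bit is 1):
  011111010001
| 010100000010
--------------
  011111010011

Answer: 011111010011 (2003)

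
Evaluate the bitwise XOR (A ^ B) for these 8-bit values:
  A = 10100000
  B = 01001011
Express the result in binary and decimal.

Apply ^ to each column (1 where bits differ):
  10100000
^ 01001011
----------
  11101011

Answer: 11101011 (235)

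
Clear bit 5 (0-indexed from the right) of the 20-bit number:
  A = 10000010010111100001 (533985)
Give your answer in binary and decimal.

Mask = ~(1 << 5) = 11111111111111011111
Bit 5 of A is 1, so AND-ing with the mask clears it to 0.
  10000010010111100001
& 11111111111111011111
----------------------
  10000010010111000001

Answer: 10000010010111000001 (533953)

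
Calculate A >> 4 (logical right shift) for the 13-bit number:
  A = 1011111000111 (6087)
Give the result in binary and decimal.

Logical shift right by 4: drop the bottom 4 bit(s), prepend 4 zero(s) on the left.
  1011111000111  ->  keep [101111100], discard [0111], prepend 0000
= 0000101111100

Answer: 0000101111100 (380)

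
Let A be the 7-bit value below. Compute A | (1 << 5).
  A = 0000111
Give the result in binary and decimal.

Mask = 1 << 5 = 0100000
Bit 5 of A is 0, so OR-ing with the mask flips it to 1.
  0000111
| 0100000
---------
  0100111

Answer: 0100111 (39)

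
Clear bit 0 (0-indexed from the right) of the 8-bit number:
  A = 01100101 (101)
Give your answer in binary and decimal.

Mask = ~(1 << 0) = 11111110
Bit 0 of A is 1, so AND-ing with the mask clears it to 0.
  01100101
& 11111110
----------
  01100100

Answer: 01100100 (100)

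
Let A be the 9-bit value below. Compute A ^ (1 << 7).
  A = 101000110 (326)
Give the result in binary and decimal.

Mask = 1 << 7 = 010000000
Bit 7 of A is 0; XOR with the mask flips it to 1.
  101000110
^ 010000000
-----------
  111000110

Answer: 111000110 (454)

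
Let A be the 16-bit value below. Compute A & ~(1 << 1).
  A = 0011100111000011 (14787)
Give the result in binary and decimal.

Mask = ~(1 << 1) = 1111111111111101
Bit 1 of A is 1, so AND-ing with the mask clears it to 0.
  0011100111000011
& 1111111111111101
------------------
  0011100111000001

Answer: 0011100111000001 (14785)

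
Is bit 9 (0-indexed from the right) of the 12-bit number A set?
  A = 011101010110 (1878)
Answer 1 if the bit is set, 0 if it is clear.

Bit 9 is the 10th from the right.
  011101010110
    ^
That bit is 1.

Answer: 1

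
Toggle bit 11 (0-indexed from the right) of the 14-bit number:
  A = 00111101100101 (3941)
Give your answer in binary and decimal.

Mask = 1 << 11 = 00100000000000
Bit 11 of A is 1; XOR with the mask flips it to 0.
  00111101100101
^ 00100000000000
----------------
  00011101100101

Answer: 00011101100101 (1893)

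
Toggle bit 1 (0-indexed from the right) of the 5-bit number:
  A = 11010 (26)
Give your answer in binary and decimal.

Mask = 1 << 1 = 00010
Bit 1 of A is 1; XOR with the mask flips it to 0.
  11010
^ 00010
-------
  11000

Answer: 11000 (24)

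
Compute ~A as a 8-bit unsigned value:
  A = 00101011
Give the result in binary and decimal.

Flip each bit (0->1, 1->0):
  00101011
  11010100

Answer: 11010100 (212)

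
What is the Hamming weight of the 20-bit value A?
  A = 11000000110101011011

11000000110101011011
1-bits at positions (from bit 0 = LSB): 0, 1, 3, 4, 6, 8, 10, 11, 18, 19
Count = 10

Answer: 10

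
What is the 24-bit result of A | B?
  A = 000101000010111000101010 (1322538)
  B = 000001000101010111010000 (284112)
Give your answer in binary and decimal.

Apply | to each column (1 where either bit is 1):
  000101000010111000101010
| 000001000101010111010000
--------------------------
  000101000111111111111010

Answer: 000101000111111111111010 (1343482)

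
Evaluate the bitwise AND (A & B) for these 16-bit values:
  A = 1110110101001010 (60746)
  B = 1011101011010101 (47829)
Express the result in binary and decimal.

Apply & to each column (1 only where both bits are 1):
  1110110101001010
& 1011101011010101
------------------
  1010100001000000

Answer: 1010100001000000 (43072)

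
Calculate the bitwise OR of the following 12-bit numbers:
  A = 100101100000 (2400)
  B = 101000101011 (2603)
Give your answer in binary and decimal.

Apply | to each column (1 where either bit is 1):
  100101100000
| 101000101011
--------------
  101101101011

Answer: 101101101011 (2923)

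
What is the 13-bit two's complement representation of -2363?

1. Binary of +2363:  0100100111011
2. Invert bits:     1011011000100
3. Add 1:           1011011000101

Answer: 1011011000101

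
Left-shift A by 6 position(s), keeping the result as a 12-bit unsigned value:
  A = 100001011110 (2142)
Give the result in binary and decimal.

Shift left by 6: drop the top 6 bit(s), append 6 zero(s) on the right.
  100001011110  ->  discard [100001], keep [011110], append 000000
= 011110000000

Answer: 011110000000 (1920)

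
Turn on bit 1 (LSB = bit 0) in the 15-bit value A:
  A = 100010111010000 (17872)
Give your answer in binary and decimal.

Mask = 1 << 1 = 000000000000010
Bit 1 of A is 0, so OR-ing with the mask flips it to 1.
  100010111010000
| 000000000000010
-----------------
  100010111010010

Answer: 100010111010010 (17874)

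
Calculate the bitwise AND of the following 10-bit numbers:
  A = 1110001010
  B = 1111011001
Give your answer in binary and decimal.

Apply & to each column (1 only where both bits are 1):
  1110001010
& 1111011001
------------
  1110001000

Answer: 1110001000 (904)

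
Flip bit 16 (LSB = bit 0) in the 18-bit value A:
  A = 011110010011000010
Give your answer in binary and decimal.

Mask = 1 << 16 = 010000000000000000
Bit 16 of A is 1; XOR with the mask flips it to 0.
  011110010011000010
^ 010000000000000000
--------------------
  001110010011000010

Answer: 001110010011000010 (58562)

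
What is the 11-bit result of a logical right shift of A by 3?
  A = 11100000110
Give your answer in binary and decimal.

Logical shift right by 3: drop the bottom 3 bit(s), prepend 3 zero(s) on the left.
  11100000110  ->  keep [11100000], discard [110], prepend 000
= 00011100000

Answer: 00011100000 (224)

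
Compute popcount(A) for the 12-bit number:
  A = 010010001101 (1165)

010010001101
1-bits at positions (from bit 0 = LSB): 0, 2, 3, 7, 10
Count = 5

Answer: 5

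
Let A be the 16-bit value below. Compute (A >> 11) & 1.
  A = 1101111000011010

Bit 11 is the 12th from the right.
  1101111000011010
      ^
That bit is 1.

Answer: 1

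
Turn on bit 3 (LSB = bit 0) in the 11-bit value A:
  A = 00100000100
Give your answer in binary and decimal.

Mask = 1 << 3 = 00000001000
Bit 3 of A is 0, so OR-ing with the mask flips it to 1.
  00100000100
| 00000001000
-------------
  00100001100

Answer: 00100001100 (268)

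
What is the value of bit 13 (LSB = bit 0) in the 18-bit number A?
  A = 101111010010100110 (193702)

Bit 13 is the 14th from the right.
  101111010010100110
      ^
That bit is 1.

Answer: 1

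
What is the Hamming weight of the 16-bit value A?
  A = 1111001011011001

1111001011011001
1-bits at positions (from bit 0 = LSB): 0, 3, 4, 6, 7, 9, 12, 13, 14, 15
Count = 10

Answer: 10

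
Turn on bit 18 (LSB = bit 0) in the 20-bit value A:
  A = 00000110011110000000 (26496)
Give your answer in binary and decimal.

Mask = 1 << 18 = 01000000000000000000
Bit 18 of A is 0, so OR-ing with the mask flips it to 1.
  00000110011110000000
| 01000000000000000000
----------------------
  01000110011110000000

Answer: 01000110011110000000 (288640)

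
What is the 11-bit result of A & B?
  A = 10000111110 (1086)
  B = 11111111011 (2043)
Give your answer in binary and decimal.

Apply & to each column (1 only where both bits are 1):
  10000111110
& 11111111011
-------------
  10000111010

Answer: 10000111010 (1082)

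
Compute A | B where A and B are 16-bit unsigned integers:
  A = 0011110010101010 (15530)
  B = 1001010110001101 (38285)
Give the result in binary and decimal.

Apply | to each column (1 where either bit is 1):
  0011110010101010
| 1001010110001101
------------------
  1011110110101111

Answer: 1011110110101111 (48559)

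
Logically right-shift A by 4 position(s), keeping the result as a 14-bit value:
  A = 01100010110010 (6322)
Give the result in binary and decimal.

Logical shift right by 4: drop the bottom 4 bit(s), prepend 4 zero(s) on the left.
  01100010110010  ->  keep [0110001011], discard [0010], prepend 0000
= 00000110001011

Answer: 00000110001011 (395)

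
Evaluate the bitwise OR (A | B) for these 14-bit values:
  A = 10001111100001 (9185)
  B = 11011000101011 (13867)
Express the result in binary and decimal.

Apply | to each column (1 where either bit is 1):
  10001111100001
| 11011000101011
----------------
  11011111101011

Answer: 11011111101011 (14315)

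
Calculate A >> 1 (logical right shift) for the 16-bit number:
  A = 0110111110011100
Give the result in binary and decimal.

Logical shift right by 1: drop the bottom 1 bit(s), prepend 1 zero(s) on the left.
  0110111110011100  ->  keep [011011111001110], discard [0], prepend 0
= 0011011111001110

Answer: 0011011111001110 (14286)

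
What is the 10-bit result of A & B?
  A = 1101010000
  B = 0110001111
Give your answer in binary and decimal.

Apply & to each column (1 only where both bits are 1):
  1101010000
& 0110001111
------------
  0100000000

Answer: 0100000000 (256)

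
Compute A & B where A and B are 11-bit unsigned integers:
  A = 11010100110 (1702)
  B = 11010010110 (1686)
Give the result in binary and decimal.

Apply & to each column (1 only where both bits are 1):
  11010100110
& 11010010110
-------------
  11010000110

Answer: 11010000110 (1670)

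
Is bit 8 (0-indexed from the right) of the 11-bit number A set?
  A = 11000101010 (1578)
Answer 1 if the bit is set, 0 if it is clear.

Bit 8 is the 9th from the right.
  11000101010
    ^
That bit is 0.

Answer: 0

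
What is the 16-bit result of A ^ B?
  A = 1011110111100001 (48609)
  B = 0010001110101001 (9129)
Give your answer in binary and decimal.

Apply ^ to each column (1 where bits differ):
  1011110111100001
^ 0010001110101001
------------------
  1001111001001000

Answer: 1001111001001000 (40520)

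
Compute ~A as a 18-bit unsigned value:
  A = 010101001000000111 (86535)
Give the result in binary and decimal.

Flip each bit (0->1, 1->0):
  010101001000000111
  101010110111111000

Answer: 101010110111111000 (175608)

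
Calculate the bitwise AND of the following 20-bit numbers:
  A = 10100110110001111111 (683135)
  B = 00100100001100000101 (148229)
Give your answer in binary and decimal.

Apply & to each column (1 only where both bits are 1):
  10100110110001111111
& 00100100001100000101
----------------------
  00100100000000000101

Answer: 00100100000000000101 (147461)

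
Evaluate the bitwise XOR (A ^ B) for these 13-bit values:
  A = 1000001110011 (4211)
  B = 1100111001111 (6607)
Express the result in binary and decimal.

Apply ^ to each column (1 where bits differ):
  1000001110011
^ 1100111001111
---------------
  0100110111100

Answer: 0100110111100 (2492)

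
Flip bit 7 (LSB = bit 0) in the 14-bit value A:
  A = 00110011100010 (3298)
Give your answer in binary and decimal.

Mask = 1 << 7 = 00000010000000
Bit 7 of A is 1; XOR with the mask flips it to 0.
  00110011100010
^ 00000010000000
----------------
  00110001100010

Answer: 00110001100010 (3170)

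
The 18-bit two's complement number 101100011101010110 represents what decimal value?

MSB is 1, so the value is negative. Find the magnitude:
1. Invert bits:  010011100010101001
2. Add 1:        010011100010101010  = 80042
3. Apply sign:   -80042

Answer: -80042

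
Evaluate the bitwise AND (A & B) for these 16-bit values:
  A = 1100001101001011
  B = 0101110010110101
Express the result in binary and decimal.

Apply & to each column (1 only where both bits are 1):
  1100001101001011
& 0101110010110101
------------------
  0100000000000001

Answer: 0100000000000001 (16385)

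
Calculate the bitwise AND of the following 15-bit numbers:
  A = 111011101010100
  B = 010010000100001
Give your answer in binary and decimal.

Apply & to each column (1 only where both bits are 1):
  111011101010100
& 010010000100001
-----------------
  010010000000000

Answer: 010010000000000 (9216)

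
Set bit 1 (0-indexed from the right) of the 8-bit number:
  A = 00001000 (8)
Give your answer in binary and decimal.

Mask = 1 << 1 = 00000010
Bit 1 of A is 0, so OR-ing with the mask flips it to 1.
  00001000
| 00000010
----------
  00001010

Answer: 00001010 (10)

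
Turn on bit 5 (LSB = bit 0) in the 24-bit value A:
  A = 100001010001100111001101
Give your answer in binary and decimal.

Mask = 1 << 5 = 000000000000000000100000
Bit 5 of A is 0, so OR-ing with the mask flips it to 1.
  100001010001100111001101
| 000000000000000000100000
--------------------------
  100001010001100111101101

Answer: 100001010001100111101101 (8722925)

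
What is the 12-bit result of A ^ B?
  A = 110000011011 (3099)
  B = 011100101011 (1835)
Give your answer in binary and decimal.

Apply ^ to each column (1 where bits differ):
  110000011011
^ 011100101011
--------------
  101100110000

Answer: 101100110000 (2864)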